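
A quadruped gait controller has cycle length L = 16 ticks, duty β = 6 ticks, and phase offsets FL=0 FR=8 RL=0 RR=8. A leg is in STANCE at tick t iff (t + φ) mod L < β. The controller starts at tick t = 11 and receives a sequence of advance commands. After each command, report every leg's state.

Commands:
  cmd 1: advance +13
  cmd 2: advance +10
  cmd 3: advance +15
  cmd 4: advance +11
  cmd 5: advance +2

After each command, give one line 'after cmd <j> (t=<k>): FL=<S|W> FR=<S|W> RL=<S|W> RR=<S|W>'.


after cmd 1 (t=24): FL=W FR=S RL=W RR=S
after cmd 2 (t=34): FL=S FR=W RL=S RR=W
after cmd 3 (t=49): FL=S FR=W RL=S RR=W
after cmd 4 (t=60): FL=W FR=S RL=W RR=S
after cmd 5 (t=62): FL=W FR=W RL=W RR=W

start t=11: FL=W FR=S RL=W RR=S
cmd 1: advance +13 → t=24, phase=(8,0,8,0) → FL=W FR=S RL=W RR=S
cmd 2: advance +10 → t=34, phase=(2,10,2,10) → FL=S FR=W RL=S RR=W
cmd 3: advance +15 → t=49, phase=(1,9,1,9) → FL=S FR=W RL=S RR=W
cmd 4: advance +11 → t=60, phase=(12,4,12,4) → FL=W FR=S RL=W RR=S
cmd 5: advance +2 → t=62, phase=(14,6,14,6) → FL=W FR=W RL=W RR=W


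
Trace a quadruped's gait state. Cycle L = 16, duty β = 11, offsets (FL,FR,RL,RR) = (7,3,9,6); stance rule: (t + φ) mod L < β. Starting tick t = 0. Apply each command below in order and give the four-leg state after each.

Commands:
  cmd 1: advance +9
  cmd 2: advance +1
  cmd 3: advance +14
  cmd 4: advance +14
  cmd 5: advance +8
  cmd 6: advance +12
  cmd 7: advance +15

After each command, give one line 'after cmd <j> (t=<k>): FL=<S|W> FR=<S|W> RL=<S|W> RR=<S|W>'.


after cmd 1 (t=9): FL=S FR=W RL=S RR=W
after cmd 2 (t=10): FL=S FR=W RL=S RR=S
after cmd 3 (t=24): FL=W FR=W RL=S RR=W
after cmd 4 (t=38): FL=W FR=S RL=W RR=W
after cmd 5 (t=46): FL=S FR=S RL=S RR=S
after cmd 6 (t=58): FL=S FR=W RL=S RR=S
after cmd 7 (t=73): FL=S FR=W RL=S RR=W

start t=0: FL=S FR=S RL=S RR=S
cmd 1: advance +9 → t=9, phase=(0,12,2,15) → FL=S FR=W RL=S RR=W
cmd 2: advance +1 → t=10, phase=(1,13,3,0) → FL=S FR=W RL=S RR=S
cmd 3: advance +14 → t=24, phase=(15,11,1,14) → FL=W FR=W RL=S RR=W
cmd 4: advance +14 → t=38, phase=(13,9,15,12) → FL=W FR=S RL=W RR=W
cmd 5: advance +8 → t=46, phase=(5,1,7,4) → FL=S FR=S RL=S RR=S
cmd 6: advance +12 → t=58, phase=(1,13,3,0) → FL=S FR=W RL=S RR=S
cmd 7: advance +15 → t=73, phase=(0,12,2,15) → FL=S FR=W RL=S RR=W


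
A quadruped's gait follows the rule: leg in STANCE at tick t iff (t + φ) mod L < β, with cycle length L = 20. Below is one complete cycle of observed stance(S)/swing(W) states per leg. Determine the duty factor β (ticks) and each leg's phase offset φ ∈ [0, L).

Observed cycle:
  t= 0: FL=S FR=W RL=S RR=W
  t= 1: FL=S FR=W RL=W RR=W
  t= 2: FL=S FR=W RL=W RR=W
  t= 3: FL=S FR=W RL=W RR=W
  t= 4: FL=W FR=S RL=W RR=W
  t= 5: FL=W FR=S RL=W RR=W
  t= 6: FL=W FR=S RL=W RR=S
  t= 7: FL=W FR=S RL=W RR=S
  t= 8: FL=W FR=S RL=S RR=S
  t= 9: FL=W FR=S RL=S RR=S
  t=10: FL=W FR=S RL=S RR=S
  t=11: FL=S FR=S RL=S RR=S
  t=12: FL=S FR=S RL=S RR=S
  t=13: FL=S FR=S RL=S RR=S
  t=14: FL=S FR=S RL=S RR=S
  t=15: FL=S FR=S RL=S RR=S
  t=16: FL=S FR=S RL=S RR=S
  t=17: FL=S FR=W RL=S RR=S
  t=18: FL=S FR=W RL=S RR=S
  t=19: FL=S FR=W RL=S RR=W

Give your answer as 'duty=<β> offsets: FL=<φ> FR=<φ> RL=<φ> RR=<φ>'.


duty β = stance ticks per leg = 13
FL: stance ticks = 13; W→S at t=11 → φ=9
FR: stance ticks = 13; W→S at t=4 → φ=16
RL: stance ticks = 13; W→S at t=8 → φ=12
RR: stance ticks = 13; W→S at t=6 → φ=14

duty=13 offsets: FL=9 FR=16 RL=12 RR=14


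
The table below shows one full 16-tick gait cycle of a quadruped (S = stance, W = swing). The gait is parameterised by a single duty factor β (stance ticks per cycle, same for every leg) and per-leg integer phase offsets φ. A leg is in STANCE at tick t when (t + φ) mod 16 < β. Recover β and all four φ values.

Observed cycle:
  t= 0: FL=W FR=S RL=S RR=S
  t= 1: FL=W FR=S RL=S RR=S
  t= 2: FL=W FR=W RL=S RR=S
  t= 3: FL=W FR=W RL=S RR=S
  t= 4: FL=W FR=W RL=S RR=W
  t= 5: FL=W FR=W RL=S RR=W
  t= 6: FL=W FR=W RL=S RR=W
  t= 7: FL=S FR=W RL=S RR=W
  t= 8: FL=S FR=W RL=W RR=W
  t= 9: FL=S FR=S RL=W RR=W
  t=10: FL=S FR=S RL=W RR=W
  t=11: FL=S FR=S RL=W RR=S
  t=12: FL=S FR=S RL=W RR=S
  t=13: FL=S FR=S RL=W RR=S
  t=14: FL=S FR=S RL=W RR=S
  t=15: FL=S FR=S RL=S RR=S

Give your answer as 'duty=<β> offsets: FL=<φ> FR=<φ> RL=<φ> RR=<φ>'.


duty β = stance ticks per leg = 9
FL: stance ticks = 9; W→S at t=7 → φ=9
FR: stance ticks = 9; W→S at t=9 → φ=7
RL: stance ticks = 9; W→S at t=15 → φ=1
RR: stance ticks = 9; W→S at t=11 → φ=5

duty=9 offsets: FL=9 FR=7 RL=1 RR=5


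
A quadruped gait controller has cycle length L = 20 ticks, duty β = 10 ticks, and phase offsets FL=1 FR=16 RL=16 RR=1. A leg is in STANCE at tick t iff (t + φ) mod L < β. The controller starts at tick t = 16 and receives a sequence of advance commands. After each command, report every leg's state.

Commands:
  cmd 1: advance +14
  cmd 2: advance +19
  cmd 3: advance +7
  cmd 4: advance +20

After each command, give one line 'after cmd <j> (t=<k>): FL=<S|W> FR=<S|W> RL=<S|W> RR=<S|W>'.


start t=16: FL=W FR=W RL=W RR=W
cmd 1: advance +14 → t=30, phase=(11,6,6,11) → FL=W FR=S RL=S RR=W
cmd 2: advance +19 → t=49, phase=(10,5,5,10) → FL=W FR=S RL=S RR=W
cmd 3: advance +7 → t=56, phase=(17,12,12,17) → FL=W FR=W RL=W RR=W
cmd 4: advance +20 → t=76, phase=(17,12,12,17) → FL=W FR=W RL=W RR=W

after cmd 1 (t=30): FL=W FR=S RL=S RR=W
after cmd 2 (t=49): FL=W FR=S RL=S RR=W
after cmd 3 (t=56): FL=W FR=W RL=W RR=W
after cmd 4 (t=76): FL=W FR=W RL=W RR=W


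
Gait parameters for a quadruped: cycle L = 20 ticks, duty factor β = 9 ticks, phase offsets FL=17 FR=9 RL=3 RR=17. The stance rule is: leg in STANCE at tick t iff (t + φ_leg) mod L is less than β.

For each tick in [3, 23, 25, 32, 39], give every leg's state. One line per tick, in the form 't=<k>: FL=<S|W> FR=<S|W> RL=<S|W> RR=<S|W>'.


t=3: phase=(0,12,6,0) vs β=9 → FL=S FR=W RL=S RR=S
t=23: phase=(0,12,6,0) vs β=9 → FL=S FR=W RL=S RR=S
t=25: phase=(2,14,8,2) vs β=9 → FL=S FR=W RL=S RR=S
t=32: phase=(9,1,15,9) vs β=9 → FL=W FR=S RL=W RR=W
t=39: phase=(16,8,2,16) vs β=9 → FL=W FR=S RL=S RR=W

t=3: FL=S FR=W RL=S RR=S
t=23: FL=S FR=W RL=S RR=S
t=25: FL=S FR=W RL=S RR=S
t=32: FL=W FR=S RL=W RR=W
t=39: FL=W FR=S RL=S RR=W


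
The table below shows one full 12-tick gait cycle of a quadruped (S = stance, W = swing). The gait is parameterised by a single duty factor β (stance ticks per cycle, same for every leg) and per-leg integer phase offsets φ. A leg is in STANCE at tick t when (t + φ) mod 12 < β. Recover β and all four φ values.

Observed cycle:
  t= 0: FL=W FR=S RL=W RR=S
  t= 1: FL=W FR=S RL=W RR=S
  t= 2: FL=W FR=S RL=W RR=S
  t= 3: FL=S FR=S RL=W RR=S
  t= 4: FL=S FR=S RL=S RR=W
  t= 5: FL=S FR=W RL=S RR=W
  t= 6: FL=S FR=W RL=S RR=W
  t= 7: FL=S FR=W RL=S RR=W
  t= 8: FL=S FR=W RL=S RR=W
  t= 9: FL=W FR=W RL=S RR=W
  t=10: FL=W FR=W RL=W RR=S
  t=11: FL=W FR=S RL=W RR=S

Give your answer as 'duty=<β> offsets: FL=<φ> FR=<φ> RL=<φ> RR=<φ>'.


duty=6 offsets: FL=9 FR=1 RL=8 RR=2

duty β = stance ticks per leg = 6
FL: stance ticks = 6; W→S at t=3 → φ=9
FR: stance ticks = 6; W→S at t=11 → φ=1
RL: stance ticks = 6; W→S at t=4 → φ=8
RR: stance ticks = 6; W→S at t=10 → φ=2


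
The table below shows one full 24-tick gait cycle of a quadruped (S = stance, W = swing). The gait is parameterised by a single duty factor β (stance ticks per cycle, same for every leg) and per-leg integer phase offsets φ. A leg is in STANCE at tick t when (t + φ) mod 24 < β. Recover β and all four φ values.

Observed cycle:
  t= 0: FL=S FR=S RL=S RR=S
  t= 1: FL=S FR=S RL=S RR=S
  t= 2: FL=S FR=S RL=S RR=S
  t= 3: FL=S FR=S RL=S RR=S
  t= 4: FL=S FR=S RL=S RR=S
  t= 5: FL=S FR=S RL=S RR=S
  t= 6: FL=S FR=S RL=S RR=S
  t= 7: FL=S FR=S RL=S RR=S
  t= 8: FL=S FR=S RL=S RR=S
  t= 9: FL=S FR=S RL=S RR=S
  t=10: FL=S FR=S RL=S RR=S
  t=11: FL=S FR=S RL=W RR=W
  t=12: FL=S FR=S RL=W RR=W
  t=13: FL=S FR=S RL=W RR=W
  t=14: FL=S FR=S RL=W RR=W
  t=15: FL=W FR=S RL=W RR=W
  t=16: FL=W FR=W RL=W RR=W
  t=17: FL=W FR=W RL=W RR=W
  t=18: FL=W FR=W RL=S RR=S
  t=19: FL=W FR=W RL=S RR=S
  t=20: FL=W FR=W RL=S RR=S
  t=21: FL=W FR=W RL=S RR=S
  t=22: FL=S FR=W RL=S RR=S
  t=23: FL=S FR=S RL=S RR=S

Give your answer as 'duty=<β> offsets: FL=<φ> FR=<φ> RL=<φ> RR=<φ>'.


duty β = stance ticks per leg = 17
FL: stance ticks = 17; W→S at t=22 → φ=2
FR: stance ticks = 17; W→S at t=23 → φ=1
RL: stance ticks = 17; W→S at t=18 → φ=6
RR: stance ticks = 17; W→S at t=18 → φ=6

duty=17 offsets: FL=2 FR=1 RL=6 RR=6


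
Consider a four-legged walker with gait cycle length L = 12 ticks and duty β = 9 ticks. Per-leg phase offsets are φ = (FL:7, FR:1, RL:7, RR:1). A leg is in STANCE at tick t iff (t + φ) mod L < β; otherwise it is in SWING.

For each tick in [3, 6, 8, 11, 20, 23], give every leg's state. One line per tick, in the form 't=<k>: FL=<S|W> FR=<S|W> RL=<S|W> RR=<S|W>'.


t=3: phase=(10,4,10,4) vs β=9 → FL=W FR=S RL=W RR=S
t=6: phase=(1,7,1,7) vs β=9 → FL=S FR=S RL=S RR=S
t=8: phase=(3,9,3,9) vs β=9 → FL=S FR=W RL=S RR=W
t=11: phase=(6,0,6,0) vs β=9 → FL=S FR=S RL=S RR=S
t=20: phase=(3,9,3,9) vs β=9 → FL=S FR=W RL=S RR=W
t=23: phase=(6,0,6,0) vs β=9 → FL=S FR=S RL=S RR=S

t=3: FL=W FR=S RL=W RR=S
t=6: FL=S FR=S RL=S RR=S
t=8: FL=S FR=W RL=S RR=W
t=11: FL=S FR=S RL=S RR=S
t=20: FL=S FR=W RL=S RR=W
t=23: FL=S FR=S RL=S RR=S


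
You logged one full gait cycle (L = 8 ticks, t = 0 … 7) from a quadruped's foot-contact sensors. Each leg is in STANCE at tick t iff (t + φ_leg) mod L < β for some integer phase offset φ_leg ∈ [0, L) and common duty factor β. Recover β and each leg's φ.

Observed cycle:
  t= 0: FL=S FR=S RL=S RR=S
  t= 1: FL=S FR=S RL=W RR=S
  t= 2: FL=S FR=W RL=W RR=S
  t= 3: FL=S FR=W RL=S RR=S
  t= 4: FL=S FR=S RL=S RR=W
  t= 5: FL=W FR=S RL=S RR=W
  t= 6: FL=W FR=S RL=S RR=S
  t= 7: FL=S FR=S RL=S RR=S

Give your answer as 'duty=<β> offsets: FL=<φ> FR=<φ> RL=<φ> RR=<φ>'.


duty=6 offsets: FL=1 FR=4 RL=5 RR=2

duty β = stance ticks per leg = 6
FL: stance ticks = 6; W→S at t=7 → φ=1
FR: stance ticks = 6; W→S at t=4 → φ=4
RL: stance ticks = 6; W→S at t=3 → φ=5
RR: stance ticks = 6; W→S at t=6 → φ=2


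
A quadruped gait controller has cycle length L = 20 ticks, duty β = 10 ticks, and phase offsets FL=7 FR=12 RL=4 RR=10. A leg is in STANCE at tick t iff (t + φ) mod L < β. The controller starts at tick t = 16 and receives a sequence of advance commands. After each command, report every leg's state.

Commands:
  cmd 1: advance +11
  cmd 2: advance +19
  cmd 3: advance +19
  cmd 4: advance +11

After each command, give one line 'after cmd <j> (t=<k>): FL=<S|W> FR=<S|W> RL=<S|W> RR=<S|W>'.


after cmd 1 (t=27): FL=W FR=W RL=W RR=W
after cmd 2 (t=46): FL=W FR=W RL=W RR=W
after cmd 3 (t=65): FL=W FR=W RL=S RR=W
after cmd 4 (t=76): FL=S FR=S RL=S RR=S

start t=16: FL=S FR=S RL=S RR=S
cmd 1: advance +11 → t=27, phase=(14,19,11,17) → FL=W FR=W RL=W RR=W
cmd 2: advance +19 → t=46, phase=(13,18,10,16) → FL=W FR=W RL=W RR=W
cmd 3: advance +19 → t=65, phase=(12,17,9,15) → FL=W FR=W RL=S RR=W
cmd 4: advance +11 → t=76, phase=(3,8,0,6) → FL=S FR=S RL=S RR=S


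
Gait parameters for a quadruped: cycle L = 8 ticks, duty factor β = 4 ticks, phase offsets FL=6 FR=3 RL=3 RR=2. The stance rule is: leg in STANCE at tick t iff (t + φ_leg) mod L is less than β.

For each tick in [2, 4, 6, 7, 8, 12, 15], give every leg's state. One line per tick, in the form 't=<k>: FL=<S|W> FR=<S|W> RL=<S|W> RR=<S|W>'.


t=2: FL=S FR=W RL=W RR=W
t=4: FL=S FR=W RL=W RR=W
t=6: FL=W FR=S RL=S RR=S
t=7: FL=W FR=S RL=S RR=S
t=8: FL=W FR=S RL=S RR=S
t=12: FL=S FR=W RL=W RR=W
t=15: FL=W FR=S RL=S RR=S

t=2: phase=(0,5,5,4) vs β=4 → FL=S FR=W RL=W RR=W
t=4: phase=(2,7,7,6) vs β=4 → FL=S FR=W RL=W RR=W
t=6: phase=(4,1,1,0) vs β=4 → FL=W FR=S RL=S RR=S
t=7: phase=(5,2,2,1) vs β=4 → FL=W FR=S RL=S RR=S
t=8: phase=(6,3,3,2) vs β=4 → FL=W FR=S RL=S RR=S
t=12: phase=(2,7,7,6) vs β=4 → FL=S FR=W RL=W RR=W
t=15: phase=(5,2,2,1) vs β=4 → FL=W FR=S RL=S RR=S


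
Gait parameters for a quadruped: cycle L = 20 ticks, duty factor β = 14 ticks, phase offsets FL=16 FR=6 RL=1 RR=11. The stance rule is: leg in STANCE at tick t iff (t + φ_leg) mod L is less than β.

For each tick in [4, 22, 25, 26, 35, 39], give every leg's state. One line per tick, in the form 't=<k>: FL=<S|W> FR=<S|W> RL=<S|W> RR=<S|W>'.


t=4: phase=(0,10,5,15) vs β=14 → FL=S FR=S RL=S RR=W
t=22: phase=(18,8,3,13) vs β=14 → FL=W FR=S RL=S RR=S
t=25: phase=(1,11,6,16) vs β=14 → FL=S FR=S RL=S RR=W
t=26: phase=(2,12,7,17) vs β=14 → FL=S FR=S RL=S RR=W
t=35: phase=(11,1,16,6) vs β=14 → FL=S FR=S RL=W RR=S
t=39: phase=(15,5,0,10) vs β=14 → FL=W FR=S RL=S RR=S

t=4: FL=S FR=S RL=S RR=W
t=22: FL=W FR=S RL=S RR=S
t=25: FL=S FR=S RL=S RR=W
t=26: FL=S FR=S RL=S RR=W
t=35: FL=S FR=S RL=W RR=S
t=39: FL=W FR=S RL=S RR=S


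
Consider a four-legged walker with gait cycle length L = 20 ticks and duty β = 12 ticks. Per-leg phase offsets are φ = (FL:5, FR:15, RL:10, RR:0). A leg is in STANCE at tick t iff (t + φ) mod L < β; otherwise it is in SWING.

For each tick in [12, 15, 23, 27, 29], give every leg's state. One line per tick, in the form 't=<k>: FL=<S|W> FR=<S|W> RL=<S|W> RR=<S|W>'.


t=12: FL=W FR=S RL=S RR=W
t=15: FL=S FR=S RL=S RR=W
t=23: FL=S FR=W RL=W RR=S
t=27: FL=W FR=S RL=W RR=S
t=29: FL=W FR=S RL=W RR=S

t=12: phase=(17,7,2,12) vs β=12 → FL=W FR=S RL=S RR=W
t=15: phase=(0,10,5,15) vs β=12 → FL=S FR=S RL=S RR=W
t=23: phase=(8,18,13,3) vs β=12 → FL=S FR=W RL=W RR=S
t=27: phase=(12,2,17,7) vs β=12 → FL=W FR=S RL=W RR=S
t=29: phase=(14,4,19,9) vs β=12 → FL=W FR=S RL=W RR=S


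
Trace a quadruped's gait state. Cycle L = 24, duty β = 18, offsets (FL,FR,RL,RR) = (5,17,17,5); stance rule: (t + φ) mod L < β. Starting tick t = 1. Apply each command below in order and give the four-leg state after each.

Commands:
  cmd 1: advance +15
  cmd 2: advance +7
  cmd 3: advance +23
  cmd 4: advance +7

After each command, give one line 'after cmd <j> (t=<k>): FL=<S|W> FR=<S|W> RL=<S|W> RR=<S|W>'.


start t=1: FL=S FR=W RL=W RR=S
cmd 1: advance +15 → t=16, phase=(21,9,9,21) → FL=W FR=S RL=S RR=W
cmd 2: advance +7 → t=23, phase=(4,16,16,4) → FL=S FR=S RL=S RR=S
cmd 3: advance +23 → t=46, phase=(3,15,15,3) → FL=S FR=S RL=S RR=S
cmd 4: advance +7 → t=53, phase=(10,22,22,10) → FL=S FR=W RL=W RR=S

after cmd 1 (t=16): FL=W FR=S RL=S RR=W
after cmd 2 (t=23): FL=S FR=S RL=S RR=S
after cmd 3 (t=46): FL=S FR=S RL=S RR=S
after cmd 4 (t=53): FL=S FR=W RL=W RR=S


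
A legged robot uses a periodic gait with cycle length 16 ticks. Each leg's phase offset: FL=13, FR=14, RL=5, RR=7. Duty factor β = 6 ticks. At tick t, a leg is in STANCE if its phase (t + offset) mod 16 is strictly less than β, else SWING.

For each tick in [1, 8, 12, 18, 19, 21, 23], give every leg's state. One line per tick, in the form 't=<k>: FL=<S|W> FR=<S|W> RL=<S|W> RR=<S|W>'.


t=1: phase=(14,15,6,8) vs β=6 → FL=W FR=W RL=W RR=W
t=8: phase=(5,6,13,15) vs β=6 → FL=S FR=W RL=W RR=W
t=12: phase=(9,10,1,3) vs β=6 → FL=W FR=W RL=S RR=S
t=18: phase=(15,0,7,9) vs β=6 → FL=W FR=S RL=W RR=W
t=19: phase=(0,1,8,10) vs β=6 → FL=S FR=S RL=W RR=W
t=21: phase=(2,3,10,12) vs β=6 → FL=S FR=S RL=W RR=W
t=23: phase=(4,5,12,14) vs β=6 → FL=S FR=S RL=W RR=W

t=1: FL=W FR=W RL=W RR=W
t=8: FL=S FR=W RL=W RR=W
t=12: FL=W FR=W RL=S RR=S
t=18: FL=W FR=S RL=W RR=W
t=19: FL=S FR=S RL=W RR=W
t=21: FL=S FR=S RL=W RR=W
t=23: FL=S FR=S RL=W RR=W


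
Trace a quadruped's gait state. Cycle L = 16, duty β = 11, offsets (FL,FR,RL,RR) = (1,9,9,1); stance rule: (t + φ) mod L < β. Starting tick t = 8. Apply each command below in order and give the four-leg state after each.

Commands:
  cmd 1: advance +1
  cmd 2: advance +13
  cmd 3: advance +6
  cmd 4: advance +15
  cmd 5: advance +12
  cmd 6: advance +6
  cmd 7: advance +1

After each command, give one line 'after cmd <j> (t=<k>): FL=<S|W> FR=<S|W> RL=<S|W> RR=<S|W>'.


after cmd 1 (t=9): FL=S FR=S RL=S RR=S
after cmd 2 (t=22): FL=S FR=W RL=W RR=S
after cmd 3 (t=28): FL=W FR=S RL=S RR=W
after cmd 4 (t=43): FL=W FR=S RL=S RR=W
after cmd 5 (t=55): FL=S FR=S RL=S RR=S
after cmd 6 (t=61): FL=W FR=S RL=S RR=W
after cmd 7 (t=62): FL=W FR=S RL=S RR=W

start t=8: FL=S FR=S RL=S RR=S
cmd 1: advance +1 → t=9, phase=(10,2,2,10) → FL=S FR=S RL=S RR=S
cmd 2: advance +13 → t=22, phase=(7,15,15,7) → FL=S FR=W RL=W RR=S
cmd 3: advance +6 → t=28, phase=(13,5,5,13) → FL=W FR=S RL=S RR=W
cmd 4: advance +15 → t=43, phase=(12,4,4,12) → FL=W FR=S RL=S RR=W
cmd 5: advance +12 → t=55, phase=(8,0,0,8) → FL=S FR=S RL=S RR=S
cmd 6: advance +6 → t=61, phase=(14,6,6,14) → FL=W FR=S RL=S RR=W
cmd 7: advance +1 → t=62, phase=(15,7,7,15) → FL=W FR=S RL=S RR=W


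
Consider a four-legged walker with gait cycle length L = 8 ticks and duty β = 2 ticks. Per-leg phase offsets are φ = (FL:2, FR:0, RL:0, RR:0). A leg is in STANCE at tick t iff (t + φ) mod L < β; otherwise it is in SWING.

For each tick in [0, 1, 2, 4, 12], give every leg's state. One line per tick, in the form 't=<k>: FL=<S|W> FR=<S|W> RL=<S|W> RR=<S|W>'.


t=0: phase=(2,0,0,0) vs β=2 → FL=W FR=S RL=S RR=S
t=1: phase=(3,1,1,1) vs β=2 → FL=W FR=S RL=S RR=S
t=2: phase=(4,2,2,2) vs β=2 → FL=W FR=W RL=W RR=W
t=4: phase=(6,4,4,4) vs β=2 → FL=W FR=W RL=W RR=W
t=12: phase=(6,4,4,4) vs β=2 → FL=W FR=W RL=W RR=W

t=0: FL=W FR=S RL=S RR=S
t=1: FL=W FR=S RL=S RR=S
t=2: FL=W FR=W RL=W RR=W
t=4: FL=W FR=W RL=W RR=W
t=12: FL=W FR=W RL=W RR=W


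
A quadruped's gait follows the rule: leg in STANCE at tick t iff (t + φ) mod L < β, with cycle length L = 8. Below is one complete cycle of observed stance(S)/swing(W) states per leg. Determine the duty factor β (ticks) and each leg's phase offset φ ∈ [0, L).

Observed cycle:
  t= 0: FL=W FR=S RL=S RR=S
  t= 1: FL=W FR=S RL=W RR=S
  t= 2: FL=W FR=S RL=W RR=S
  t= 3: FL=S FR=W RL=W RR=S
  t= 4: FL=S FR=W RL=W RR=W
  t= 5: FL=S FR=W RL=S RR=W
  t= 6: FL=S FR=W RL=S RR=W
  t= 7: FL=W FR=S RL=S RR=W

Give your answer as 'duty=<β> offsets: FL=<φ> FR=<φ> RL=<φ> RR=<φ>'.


duty=4 offsets: FL=5 FR=1 RL=3 RR=0

duty β = stance ticks per leg = 4
FL: stance ticks = 4; W→S at t=3 → φ=5
FR: stance ticks = 4; W→S at t=7 → φ=1
RL: stance ticks = 4; W→S at t=5 → φ=3
RR: stance ticks = 4; W→S at t=0 → φ=0


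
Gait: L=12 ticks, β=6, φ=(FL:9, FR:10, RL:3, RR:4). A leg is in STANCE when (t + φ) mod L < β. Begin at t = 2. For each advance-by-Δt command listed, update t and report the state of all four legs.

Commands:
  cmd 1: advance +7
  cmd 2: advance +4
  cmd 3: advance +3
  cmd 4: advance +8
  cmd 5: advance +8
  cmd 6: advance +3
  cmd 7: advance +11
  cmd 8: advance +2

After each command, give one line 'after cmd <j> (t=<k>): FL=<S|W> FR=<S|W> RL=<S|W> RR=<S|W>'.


start t=2: FL=W FR=S RL=S RR=W
cmd 1: advance +7 → t=9, phase=(6,7,0,1) → FL=W FR=W RL=S RR=S
cmd 2: advance +4 → t=13, phase=(10,11,4,5) → FL=W FR=W RL=S RR=S
cmd 3: advance +3 → t=16, phase=(1,2,7,8) → FL=S FR=S RL=W RR=W
cmd 4: advance +8 → t=24, phase=(9,10,3,4) → FL=W FR=W RL=S RR=S
cmd 5: advance +8 → t=32, phase=(5,6,11,0) → FL=S FR=W RL=W RR=S
cmd 6: advance +3 → t=35, phase=(8,9,2,3) → FL=W FR=W RL=S RR=S
cmd 7: advance +11 → t=46, phase=(7,8,1,2) → FL=W FR=W RL=S RR=S
cmd 8: advance +2 → t=48, phase=(9,10,3,4) → FL=W FR=W RL=S RR=S

after cmd 1 (t=9): FL=W FR=W RL=S RR=S
after cmd 2 (t=13): FL=W FR=W RL=S RR=S
after cmd 3 (t=16): FL=S FR=S RL=W RR=W
after cmd 4 (t=24): FL=W FR=W RL=S RR=S
after cmd 5 (t=32): FL=S FR=W RL=W RR=S
after cmd 6 (t=35): FL=W FR=W RL=S RR=S
after cmd 7 (t=46): FL=W FR=W RL=S RR=S
after cmd 8 (t=48): FL=W FR=W RL=S RR=S


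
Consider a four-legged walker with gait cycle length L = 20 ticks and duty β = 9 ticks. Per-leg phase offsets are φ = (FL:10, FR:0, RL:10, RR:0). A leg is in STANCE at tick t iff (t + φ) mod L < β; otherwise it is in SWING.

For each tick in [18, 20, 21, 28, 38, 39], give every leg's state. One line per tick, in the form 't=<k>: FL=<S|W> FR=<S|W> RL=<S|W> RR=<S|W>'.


t=18: phase=(8,18,8,18) vs β=9 → FL=S FR=W RL=S RR=W
t=20: phase=(10,0,10,0) vs β=9 → FL=W FR=S RL=W RR=S
t=21: phase=(11,1,11,1) vs β=9 → FL=W FR=S RL=W RR=S
t=28: phase=(18,8,18,8) vs β=9 → FL=W FR=S RL=W RR=S
t=38: phase=(8,18,8,18) vs β=9 → FL=S FR=W RL=S RR=W
t=39: phase=(9,19,9,19) vs β=9 → FL=W FR=W RL=W RR=W

t=18: FL=S FR=W RL=S RR=W
t=20: FL=W FR=S RL=W RR=S
t=21: FL=W FR=S RL=W RR=S
t=28: FL=W FR=S RL=W RR=S
t=38: FL=S FR=W RL=S RR=W
t=39: FL=W FR=W RL=W RR=W


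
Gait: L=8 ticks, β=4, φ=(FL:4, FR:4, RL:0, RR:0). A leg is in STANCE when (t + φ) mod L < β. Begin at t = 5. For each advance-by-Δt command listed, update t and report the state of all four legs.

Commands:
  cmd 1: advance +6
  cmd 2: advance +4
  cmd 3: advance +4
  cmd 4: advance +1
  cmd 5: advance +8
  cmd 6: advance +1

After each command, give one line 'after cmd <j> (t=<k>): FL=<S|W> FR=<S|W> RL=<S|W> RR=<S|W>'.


after cmd 1 (t=11): FL=W FR=W RL=S RR=S
after cmd 2 (t=15): FL=S FR=S RL=W RR=W
after cmd 3 (t=19): FL=W FR=W RL=S RR=S
after cmd 4 (t=20): FL=S FR=S RL=W RR=W
after cmd 5 (t=28): FL=S FR=S RL=W RR=W
after cmd 6 (t=29): FL=S FR=S RL=W RR=W

start t=5: FL=S FR=S RL=W RR=W
cmd 1: advance +6 → t=11, phase=(7,7,3,3) → FL=W FR=W RL=S RR=S
cmd 2: advance +4 → t=15, phase=(3,3,7,7) → FL=S FR=S RL=W RR=W
cmd 3: advance +4 → t=19, phase=(7,7,3,3) → FL=W FR=W RL=S RR=S
cmd 4: advance +1 → t=20, phase=(0,0,4,4) → FL=S FR=S RL=W RR=W
cmd 5: advance +8 → t=28, phase=(0,0,4,4) → FL=S FR=S RL=W RR=W
cmd 6: advance +1 → t=29, phase=(1,1,5,5) → FL=S FR=S RL=W RR=W


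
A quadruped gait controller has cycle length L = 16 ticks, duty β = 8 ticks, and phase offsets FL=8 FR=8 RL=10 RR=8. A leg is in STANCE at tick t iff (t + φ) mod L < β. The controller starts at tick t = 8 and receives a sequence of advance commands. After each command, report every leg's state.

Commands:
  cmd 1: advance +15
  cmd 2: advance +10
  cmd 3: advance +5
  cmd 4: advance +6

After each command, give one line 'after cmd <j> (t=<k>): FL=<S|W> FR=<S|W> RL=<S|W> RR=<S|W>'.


after cmd 1 (t=23): FL=W FR=W RL=S RR=W
after cmd 2 (t=33): FL=W FR=W RL=W RR=W
after cmd 3 (t=38): FL=W FR=W RL=S RR=W
after cmd 4 (t=44): FL=S FR=S RL=S RR=S

start t=8: FL=S FR=S RL=S RR=S
cmd 1: advance +15 → t=23, phase=(15,15,1,15) → FL=W FR=W RL=S RR=W
cmd 2: advance +10 → t=33, phase=(9,9,11,9) → FL=W FR=W RL=W RR=W
cmd 3: advance +5 → t=38, phase=(14,14,0,14) → FL=W FR=W RL=S RR=W
cmd 4: advance +6 → t=44, phase=(4,4,6,4) → FL=S FR=S RL=S RR=S


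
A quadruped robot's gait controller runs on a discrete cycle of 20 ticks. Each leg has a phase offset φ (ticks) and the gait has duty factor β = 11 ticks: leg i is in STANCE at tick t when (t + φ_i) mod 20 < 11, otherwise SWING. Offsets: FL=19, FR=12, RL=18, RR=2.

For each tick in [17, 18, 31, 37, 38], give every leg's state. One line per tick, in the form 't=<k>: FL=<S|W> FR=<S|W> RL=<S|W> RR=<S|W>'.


t=17: phase=(16,9,15,19) vs β=11 → FL=W FR=S RL=W RR=W
t=18: phase=(17,10,16,0) vs β=11 → FL=W FR=S RL=W RR=S
t=31: phase=(10,3,9,13) vs β=11 → FL=S FR=S RL=S RR=W
t=37: phase=(16,9,15,19) vs β=11 → FL=W FR=S RL=W RR=W
t=38: phase=(17,10,16,0) vs β=11 → FL=W FR=S RL=W RR=S

t=17: FL=W FR=S RL=W RR=W
t=18: FL=W FR=S RL=W RR=S
t=31: FL=S FR=S RL=S RR=W
t=37: FL=W FR=S RL=W RR=W
t=38: FL=W FR=S RL=W RR=S


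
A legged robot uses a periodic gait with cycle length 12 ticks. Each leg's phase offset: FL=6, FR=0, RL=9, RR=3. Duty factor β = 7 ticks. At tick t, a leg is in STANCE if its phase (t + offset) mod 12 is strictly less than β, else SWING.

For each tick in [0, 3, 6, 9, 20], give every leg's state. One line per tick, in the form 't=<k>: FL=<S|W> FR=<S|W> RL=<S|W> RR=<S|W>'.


t=0: phase=(6,0,9,3) vs β=7 → FL=S FR=S RL=W RR=S
t=3: phase=(9,3,0,6) vs β=7 → FL=W FR=S RL=S RR=S
t=6: phase=(0,6,3,9) vs β=7 → FL=S FR=S RL=S RR=W
t=9: phase=(3,9,6,0) vs β=7 → FL=S FR=W RL=S RR=S
t=20: phase=(2,8,5,11) vs β=7 → FL=S FR=W RL=S RR=W

t=0: FL=S FR=S RL=W RR=S
t=3: FL=W FR=S RL=S RR=S
t=6: FL=S FR=S RL=S RR=W
t=9: FL=S FR=W RL=S RR=S
t=20: FL=S FR=W RL=S RR=W


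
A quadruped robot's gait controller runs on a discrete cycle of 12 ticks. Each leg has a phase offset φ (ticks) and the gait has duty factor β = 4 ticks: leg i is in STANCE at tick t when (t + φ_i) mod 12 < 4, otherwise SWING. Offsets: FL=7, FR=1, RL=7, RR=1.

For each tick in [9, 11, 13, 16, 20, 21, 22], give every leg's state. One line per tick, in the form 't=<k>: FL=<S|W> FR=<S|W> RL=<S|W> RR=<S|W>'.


t=9: phase=(4,10,4,10) vs β=4 → FL=W FR=W RL=W RR=W
t=11: phase=(6,0,6,0) vs β=4 → FL=W FR=S RL=W RR=S
t=13: phase=(8,2,8,2) vs β=4 → FL=W FR=S RL=W RR=S
t=16: phase=(11,5,11,5) vs β=4 → FL=W FR=W RL=W RR=W
t=20: phase=(3,9,3,9) vs β=4 → FL=S FR=W RL=S RR=W
t=21: phase=(4,10,4,10) vs β=4 → FL=W FR=W RL=W RR=W
t=22: phase=(5,11,5,11) vs β=4 → FL=W FR=W RL=W RR=W

t=9: FL=W FR=W RL=W RR=W
t=11: FL=W FR=S RL=W RR=S
t=13: FL=W FR=S RL=W RR=S
t=16: FL=W FR=W RL=W RR=W
t=20: FL=S FR=W RL=S RR=W
t=21: FL=W FR=W RL=W RR=W
t=22: FL=W FR=W RL=W RR=W


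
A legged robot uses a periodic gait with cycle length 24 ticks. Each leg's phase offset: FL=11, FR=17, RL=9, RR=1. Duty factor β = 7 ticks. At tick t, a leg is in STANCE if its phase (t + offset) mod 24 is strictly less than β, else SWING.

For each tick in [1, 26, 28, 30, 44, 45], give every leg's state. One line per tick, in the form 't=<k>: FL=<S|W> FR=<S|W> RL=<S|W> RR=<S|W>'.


t=1: phase=(12,18,10,2) vs β=7 → FL=W FR=W RL=W RR=S
t=26: phase=(13,19,11,3) vs β=7 → FL=W FR=W RL=W RR=S
t=28: phase=(15,21,13,5) vs β=7 → FL=W FR=W RL=W RR=S
t=30: phase=(17,23,15,7) vs β=7 → FL=W FR=W RL=W RR=W
t=44: phase=(7,13,5,21) vs β=7 → FL=W FR=W RL=S RR=W
t=45: phase=(8,14,6,22) vs β=7 → FL=W FR=W RL=S RR=W

t=1: FL=W FR=W RL=W RR=S
t=26: FL=W FR=W RL=W RR=S
t=28: FL=W FR=W RL=W RR=S
t=30: FL=W FR=W RL=W RR=W
t=44: FL=W FR=W RL=S RR=W
t=45: FL=W FR=W RL=S RR=W


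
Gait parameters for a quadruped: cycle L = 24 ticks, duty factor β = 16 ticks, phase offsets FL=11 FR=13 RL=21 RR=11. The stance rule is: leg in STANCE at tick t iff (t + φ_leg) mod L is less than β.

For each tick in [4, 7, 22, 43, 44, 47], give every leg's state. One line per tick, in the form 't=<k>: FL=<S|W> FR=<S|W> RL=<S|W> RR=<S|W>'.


t=4: phase=(15,17,1,15) vs β=16 → FL=S FR=W RL=S RR=S
t=7: phase=(18,20,4,18) vs β=16 → FL=W FR=W RL=S RR=W
t=22: phase=(9,11,19,9) vs β=16 → FL=S FR=S RL=W RR=S
t=43: phase=(6,8,16,6) vs β=16 → FL=S FR=S RL=W RR=S
t=44: phase=(7,9,17,7) vs β=16 → FL=S FR=S RL=W RR=S
t=47: phase=(10,12,20,10) vs β=16 → FL=S FR=S RL=W RR=S

t=4: FL=S FR=W RL=S RR=S
t=7: FL=W FR=W RL=S RR=W
t=22: FL=S FR=S RL=W RR=S
t=43: FL=S FR=S RL=W RR=S
t=44: FL=S FR=S RL=W RR=S
t=47: FL=S FR=S RL=W RR=S


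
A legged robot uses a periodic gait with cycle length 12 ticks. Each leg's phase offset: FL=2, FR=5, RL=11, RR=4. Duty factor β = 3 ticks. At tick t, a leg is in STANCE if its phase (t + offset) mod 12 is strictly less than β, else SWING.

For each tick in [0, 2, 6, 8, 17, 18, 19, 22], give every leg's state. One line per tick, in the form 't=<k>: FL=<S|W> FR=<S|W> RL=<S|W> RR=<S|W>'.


t=0: FL=S FR=W RL=W RR=W
t=2: FL=W FR=W RL=S RR=W
t=6: FL=W FR=W RL=W RR=W
t=8: FL=W FR=S RL=W RR=S
t=17: FL=W FR=W RL=W RR=W
t=18: FL=W FR=W RL=W RR=W
t=19: FL=W FR=S RL=W RR=W
t=22: FL=S FR=W RL=W RR=S

t=0: phase=(2,5,11,4) vs β=3 → FL=S FR=W RL=W RR=W
t=2: phase=(4,7,1,6) vs β=3 → FL=W FR=W RL=S RR=W
t=6: phase=(8,11,5,10) vs β=3 → FL=W FR=W RL=W RR=W
t=8: phase=(10,1,7,0) vs β=3 → FL=W FR=S RL=W RR=S
t=17: phase=(7,10,4,9) vs β=3 → FL=W FR=W RL=W RR=W
t=18: phase=(8,11,5,10) vs β=3 → FL=W FR=W RL=W RR=W
t=19: phase=(9,0,6,11) vs β=3 → FL=W FR=S RL=W RR=W
t=22: phase=(0,3,9,2) vs β=3 → FL=S FR=W RL=W RR=S


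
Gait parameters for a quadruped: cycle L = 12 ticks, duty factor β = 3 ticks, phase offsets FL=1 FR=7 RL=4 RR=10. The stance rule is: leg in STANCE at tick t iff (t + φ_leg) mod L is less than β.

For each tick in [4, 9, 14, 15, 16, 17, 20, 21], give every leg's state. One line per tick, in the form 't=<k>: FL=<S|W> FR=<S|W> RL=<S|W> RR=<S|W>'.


t=4: phase=(5,11,8,2) vs β=3 → FL=W FR=W RL=W RR=S
t=9: phase=(10,4,1,7) vs β=3 → FL=W FR=W RL=S RR=W
t=14: phase=(3,9,6,0) vs β=3 → FL=W FR=W RL=W RR=S
t=15: phase=(4,10,7,1) vs β=3 → FL=W FR=W RL=W RR=S
t=16: phase=(5,11,8,2) vs β=3 → FL=W FR=W RL=W RR=S
t=17: phase=(6,0,9,3) vs β=3 → FL=W FR=S RL=W RR=W
t=20: phase=(9,3,0,6) vs β=3 → FL=W FR=W RL=S RR=W
t=21: phase=(10,4,1,7) vs β=3 → FL=W FR=W RL=S RR=W

t=4: FL=W FR=W RL=W RR=S
t=9: FL=W FR=W RL=S RR=W
t=14: FL=W FR=W RL=W RR=S
t=15: FL=W FR=W RL=W RR=S
t=16: FL=W FR=W RL=W RR=S
t=17: FL=W FR=S RL=W RR=W
t=20: FL=W FR=W RL=S RR=W
t=21: FL=W FR=W RL=S RR=W


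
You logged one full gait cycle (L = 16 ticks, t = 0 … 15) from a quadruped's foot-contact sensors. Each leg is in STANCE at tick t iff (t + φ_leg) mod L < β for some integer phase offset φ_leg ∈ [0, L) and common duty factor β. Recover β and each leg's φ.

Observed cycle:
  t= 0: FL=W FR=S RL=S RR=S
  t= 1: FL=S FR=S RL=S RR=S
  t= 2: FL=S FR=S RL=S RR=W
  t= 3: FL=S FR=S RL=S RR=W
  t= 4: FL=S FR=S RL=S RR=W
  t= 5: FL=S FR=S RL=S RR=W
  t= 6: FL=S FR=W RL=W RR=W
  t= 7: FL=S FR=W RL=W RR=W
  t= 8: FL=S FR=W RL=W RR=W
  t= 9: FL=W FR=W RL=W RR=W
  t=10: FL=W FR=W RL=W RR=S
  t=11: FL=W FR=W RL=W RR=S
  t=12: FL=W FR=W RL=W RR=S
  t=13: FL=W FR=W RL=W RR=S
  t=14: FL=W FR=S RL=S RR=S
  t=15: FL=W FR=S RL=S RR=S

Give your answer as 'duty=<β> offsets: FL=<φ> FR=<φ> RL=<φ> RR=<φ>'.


duty β = stance ticks per leg = 8
FL: stance ticks = 8; W→S at t=1 → φ=15
FR: stance ticks = 8; W→S at t=14 → φ=2
RL: stance ticks = 8; W→S at t=14 → φ=2
RR: stance ticks = 8; W→S at t=10 → φ=6

duty=8 offsets: FL=15 FR=2 RL=2 RR=6


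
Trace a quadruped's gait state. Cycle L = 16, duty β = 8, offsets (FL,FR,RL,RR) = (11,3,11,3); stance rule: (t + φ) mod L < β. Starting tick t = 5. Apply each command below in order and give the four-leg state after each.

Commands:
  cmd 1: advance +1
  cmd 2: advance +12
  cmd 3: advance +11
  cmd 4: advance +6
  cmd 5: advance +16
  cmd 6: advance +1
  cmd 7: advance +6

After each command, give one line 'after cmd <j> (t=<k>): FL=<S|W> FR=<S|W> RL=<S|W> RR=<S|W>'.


start t=5: FL=S FR=W RL=S RR=W
cmd 1: advance +1 → t=6, phase=(1,9,1,9) → FL=S FR=W RL=S RR=W
cmd 2: advance +12 → t=18, phase=(13,5,13,5) → FL=W FR=S RL=W RR=S
cmd 3: advance +11 → t=29, phase=(8,0,8,0) → FL=W FR=S RL=W RR=S
cmd 4: advance +6 → t=35, phase=(14,6,14,6) → FL=W FR=S RL=W RR=S
cmd 5: advance +16 → t=51, phase=(14,6,14,6) → FL=W FR=S RL=W RR=S
cmd 6: advance +1 → t=52, phase=(15,7,15,7) → FL=W FR=S RL=W RR=S
cmd 7: advance +6 → t=58, phase=(5,13,5,13) → FL=S FR=W RL=S RR=W

after cmd 1 (t=6): FL=S FR=W RL=S RR=W
after cmd 2 (t=18): FL=W FR=S RL=W RR=S
after cmd 3 (t=29): FL=W FR=S RL=W RR=S
after cmd 4 (t=35): FL=W FR=S RL=W RR=S
after cmd 5 (t=51): FL=W FR=S RL=W RR=S
after cmd 6 (t=52): FL=W FR=S RL=W RR=S
after cmd 7 (t=58): FL=S FR=W RL=S RR=W


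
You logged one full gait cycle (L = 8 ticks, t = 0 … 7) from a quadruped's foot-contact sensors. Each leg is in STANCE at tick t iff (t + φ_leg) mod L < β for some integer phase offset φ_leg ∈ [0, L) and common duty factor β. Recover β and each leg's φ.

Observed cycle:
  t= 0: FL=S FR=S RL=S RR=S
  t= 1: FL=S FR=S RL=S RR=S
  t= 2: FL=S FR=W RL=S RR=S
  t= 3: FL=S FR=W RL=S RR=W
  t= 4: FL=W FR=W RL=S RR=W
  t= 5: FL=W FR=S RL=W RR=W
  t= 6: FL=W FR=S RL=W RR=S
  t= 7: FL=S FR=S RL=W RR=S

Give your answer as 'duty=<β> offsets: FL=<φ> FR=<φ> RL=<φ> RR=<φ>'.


duty β = stance ticks per leg = 5
FL: stance ticks = 5; W→S at t=7 → φ=1
FR: stance ticks = 5; W→S at t=5 → φ=3
RL: stance ticks = 5; W→S at t=0 → φ=0
RR: stance ticks = 5; W→S at t=6 → φ=2

duty=5 offsets: FL=1 FR=3 RL=0 RR=2


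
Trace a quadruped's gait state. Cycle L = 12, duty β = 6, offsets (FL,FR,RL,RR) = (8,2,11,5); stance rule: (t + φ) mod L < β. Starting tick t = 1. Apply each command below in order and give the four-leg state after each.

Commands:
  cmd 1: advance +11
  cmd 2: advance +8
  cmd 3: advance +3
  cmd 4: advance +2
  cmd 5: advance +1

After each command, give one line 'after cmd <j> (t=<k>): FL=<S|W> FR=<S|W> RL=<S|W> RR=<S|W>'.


after cmd 1 (t=12): FL=W FR=S RL=W RR=S
after cmd 2 (t=20): FL=S FR=W RL=W RR=S
after cmd 3 (t=23): FL=W FR=S RL=W RR=S
after cmd 4 (t=25): FL=W FR=S RL=S RR=W
after cmd 5 (t=26): FL=W FR=S RL=S RR=W

start t=1: FL=W FR=S RL=S RR=W
cmd 1: advance +11 → t=12, phase=(8,2,11,5) → FL=W FR=S RL=W RR=S
cmd 2: advance +8 → t=20, phase=(4,10,7,1) → FL=S FR=W RL=W RR=S
cmd 3: advance +3 → t=23, phase=(7,1,10,4) → FL=W FR=S RL=W RR=S
cmd 4: advance +2 → t=25, phase=(9,3,0,6) → FL=W FR=S RL=S RR=W
cmd 5: advance +1 → t=26, phase=(10,4,1,7) → FL=W FR=S RL=S RR=W


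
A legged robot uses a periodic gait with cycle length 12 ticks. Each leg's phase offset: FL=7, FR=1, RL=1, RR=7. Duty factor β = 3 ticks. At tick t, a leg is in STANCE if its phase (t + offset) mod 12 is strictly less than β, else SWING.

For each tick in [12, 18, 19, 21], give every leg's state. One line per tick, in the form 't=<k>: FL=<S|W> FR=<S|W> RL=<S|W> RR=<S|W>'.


t=12: FL=W FR=S RL=S RR=W
t=18: FL=S FR=W RL=W RR=S
t=19: FL=S FR=W RL=W RR=S
t=21: FL=W FR=W RL=W RR=W

t=12: phase=(7,1,1,7) vs β=3 → FL=W FR=S RL=S RR=W
t=18: phase=(1,7,7,1) vs β=3 → FL=S FR=W RL=W RR=S
t=19: phase=(2,8,8,2) vs β=3 → FL=S FR=W RL=W RR=S
t=21: phase=(4,10,10,4) vs β=3 → FL=W FR=W RL=W RR=W


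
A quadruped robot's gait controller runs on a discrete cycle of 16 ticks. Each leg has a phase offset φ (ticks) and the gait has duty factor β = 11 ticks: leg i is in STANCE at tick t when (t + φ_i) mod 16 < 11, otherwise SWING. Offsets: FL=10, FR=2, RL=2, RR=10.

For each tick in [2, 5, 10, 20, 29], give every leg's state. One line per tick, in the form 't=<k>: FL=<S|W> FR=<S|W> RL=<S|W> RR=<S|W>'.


t=2: phase=(12,4,4,12) vs β=11 → FL=W FR=S RL=S RR=W
t=5: phase=(15,7,7,15) vs β=11 → FL=W FR=S RL=S RR=W
t=10: phase=(4,12,12,4) vs β=11 → FL=S FR=W RL=W RR=S
t=20: phase=(14,6,6,14) vs β=11 → FL=W FR=S RL=S RR=W
t=29: phase=(7,15,15,7) vs β=11 → FL=S FR=W RL=W RR=S

t=2: FL=W FR=S RL=S RR=W
t=5: FL=W FR=S RL=S RR=W
t=10: FL=S FR=W RL=W RR=S
t=20: FL=W FR=S RL=S RR=W
t=29: FL=S FR=W RL=W RR=S


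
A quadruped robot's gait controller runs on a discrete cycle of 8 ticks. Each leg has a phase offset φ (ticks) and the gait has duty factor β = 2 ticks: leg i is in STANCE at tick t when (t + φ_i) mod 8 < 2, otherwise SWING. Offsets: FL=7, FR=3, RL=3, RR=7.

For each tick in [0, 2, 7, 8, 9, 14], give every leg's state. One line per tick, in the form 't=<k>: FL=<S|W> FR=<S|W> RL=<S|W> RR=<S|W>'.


t=0: FL=W FR=W RL=W RR=W
t=2: FL=S FR=W RL=W RR=S
t=7: FL=W FR=W RL=W RR=W
t=8: FL=W FR=W RL=W RR=W
t=9: FL=S FR=W RL=W RR=S
t=14: FL=W FR=S RL=S RR=W

t=0: phase=(7,3,3,7) vs β=2 → FL=W FR=W RL=W RR=W
t=2: phase=(1,5,5,1) vs β=2 → FL=S FR=W RL=W RR=S
t=7: phase=(6,2,2,6) vs β=2 → FL=W FR=W RL=W RR=W
t=8: phase=(7,3,3,7) vs β=2 → FL=W FR=W RL=W RR=W
t=9: phase=(0,4,4,0) vs β=2 → FL=S FR=W RL=W RR=S
t=14: phase=(5,1,1,5) vs β=2 → FL=W FR=S RL=S RR=W


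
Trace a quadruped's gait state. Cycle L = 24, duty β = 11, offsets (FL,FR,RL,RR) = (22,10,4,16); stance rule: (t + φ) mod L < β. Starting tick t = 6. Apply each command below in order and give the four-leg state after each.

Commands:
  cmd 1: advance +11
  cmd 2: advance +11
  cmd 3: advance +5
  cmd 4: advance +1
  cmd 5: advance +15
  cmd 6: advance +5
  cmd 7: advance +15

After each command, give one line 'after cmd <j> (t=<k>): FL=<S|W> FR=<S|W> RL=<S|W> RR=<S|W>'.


after cmd 1 (t=17): FL=W FR=S RL=W RR=S
after cmd 2 (t=28): FL=S FR=W RL=S RR=W
after cmd 3 (t=33): FL=S FR=W RL=W RR=S
after cmd 4 (t=34): FL=S FR=W RL=W RR=S
after cmd 5 (t=49): FL=W FR=W RL=S RR=W
after cmd 6 (t=54): FL=S FR=W RL=S RR=W
after cmd 7 (t=69): FL=W FR=S RL=S RR=W

start t=6: FL=S FR=W RL=S RR=W
cmd 1: advance +11 → t=17, phase=(15,3,21,9) → FL=W FR=S RL=W RR=S
cmd 2: advance +11 → t=28, phase=(2,14,8,20) → FL=S FR=W RL=S RR=W
cmd 3: advance +5 → t=33, phase=(7,19,13,1) → FL=S FR=W RL=W RR=S
cmd 4: advance +1 → t=34, phase=(8,20,14,2) → FL=S FR=W RL=W RR=S
cmd 5: advance +15 → t=49, phase=(23,11,5,17) → FL=W FR=W RL=S RR=W
cmd 6: advance +5 → t=54, phase=(4,16,10,22) → FL=S FR=W RL=S RR=W
cmd 7: advance +15 → t=69, phase=(19,7,1,13) → FL=W FR=S RL=S RR=W


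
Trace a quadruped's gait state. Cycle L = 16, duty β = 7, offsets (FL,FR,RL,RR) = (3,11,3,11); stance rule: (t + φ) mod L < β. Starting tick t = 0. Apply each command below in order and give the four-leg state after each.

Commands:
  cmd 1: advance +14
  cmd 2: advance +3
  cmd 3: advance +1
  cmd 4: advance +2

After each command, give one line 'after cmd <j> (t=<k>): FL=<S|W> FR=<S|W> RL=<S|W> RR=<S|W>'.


start t=0: FL=S FR=W RL=S RR=W
cmd 1: advance +14 → t=14, phase=(1,9,1,9) → FL=S FR=W RL=S RR=W
cmd 2: advance +3 → t=17, phase=(4,12,4,12) → FL=S FR=W RL=S RR=W
cmd 3: advance +1 → t=18, phase=(5,13,5,13) → FL=S FR=W RL=S RR=W
cmd 4: advance +2 → t=20, phase=(7,15,7,15) → FL=W FR=W RL=W RR=W

after cmd 1 (t=14): FL=S FR=W RL=S RR=W
after cmd 2 (t=17): FL=S FR=W RL=S RR=W
after cmd 3 (t=18): FL=S FR=W RL=S RR=W
after cmd 4 (t=20): FL=W FR=W RL=W RR=W


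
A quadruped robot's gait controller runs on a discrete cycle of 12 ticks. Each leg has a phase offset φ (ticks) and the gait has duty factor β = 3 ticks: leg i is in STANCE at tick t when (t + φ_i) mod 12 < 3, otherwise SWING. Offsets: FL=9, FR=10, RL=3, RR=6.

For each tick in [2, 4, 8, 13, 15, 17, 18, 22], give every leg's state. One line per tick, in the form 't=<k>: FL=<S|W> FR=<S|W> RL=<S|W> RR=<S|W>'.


t=2: phase=(11,0,5,8) vs β=3 → FL=W FR=S RL=W RR=W
t=4: phase=(1,2,7,10) vs β=3 → FL=S FR=S RL=W RR=W
t=8: phase=(5,6,11,2) vs β=3 → FL=W FR=W RL=W RR=S
t=13: phase=(10,11,4,7) vs β=3 → FL=W FR=W RL=W RR=W
t=15: phase=(0,1,6,9) vs β=3 → FL=S FR=S RL=W RR=W
t=17: phase=(2,3,8,11) vs β=3 → FL=S FR=W RL=W RR=W
t=18: phase=(3,4,9,0) vs β=3 → FL=W FR=W RL=W RR=S
t=22: phase=(7,8,1,4) vs β=3 → FL=W FR=W RL=S RR=W

t=2: FL=W FR=S RL=W RR=W
t=4: FL=S FR=S RL=W RR=W
t=8: FL=W FR=W RL=W RR=S
t=13: FL=W FR=W RL=W RR=W
t=15: FL=S FR=S RL=W RR=W
t=17: FL=S FR=W RL=W RR=W
t=18: FL=W FR=W RL=W RR=S
t=22: FL=W FR=W RL=S RR=W


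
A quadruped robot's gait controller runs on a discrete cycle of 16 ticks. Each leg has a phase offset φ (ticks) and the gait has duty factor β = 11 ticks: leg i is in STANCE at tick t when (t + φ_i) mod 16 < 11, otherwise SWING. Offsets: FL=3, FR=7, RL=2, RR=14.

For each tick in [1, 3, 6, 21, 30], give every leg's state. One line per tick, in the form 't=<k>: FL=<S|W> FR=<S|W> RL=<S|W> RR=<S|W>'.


t=1: phase=(4,8,3,15) vs β=11 → FL=S FR=S RL=S RR=W
t=3: phase=(6,10,5,1) vs β=11 → FL=S FR=S RL=S RR=S
t=6: phase=(9,13,8,4) vs β=11 → FL=S FR=W RL=S RR=S
t=21: phase=(8,12,7,3) vs β=11 → FL=S FR=W RL=S RR=S
t=30: phase=(1,5,0,12) vs β=11 → FL=S FR=S RL=S RR=W

t=1: FL=S FR=S RL=S RR=W
t=3: FL=S FR=S RL=S RR=S
t=6: FL=S FR=W RL=S RR=S
t=21: FL=S FR=W RL=S RR=S
t=30: FL=S FR=S RL=S RR=W


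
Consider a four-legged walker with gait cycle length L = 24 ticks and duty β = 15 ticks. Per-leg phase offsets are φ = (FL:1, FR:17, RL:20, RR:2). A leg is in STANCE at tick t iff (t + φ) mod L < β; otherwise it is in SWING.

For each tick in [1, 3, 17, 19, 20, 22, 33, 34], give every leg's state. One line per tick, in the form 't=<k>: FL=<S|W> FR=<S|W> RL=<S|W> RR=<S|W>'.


t=1: phase=(2,18,21,3) vs β=15 → FL=S FR=W RL=W RR=S
t=3: phase=(4,20,23,5) vs β=15 → FL=S FR=W RL=W RR=S
t=17: phase=(18,10,13,19) vs β=15 → FL=W FR=S RL=S RR=W
t=19: phase=(20,12,15,21) vs β=15 → FL=W FR=S RL=W RR=W
t=20: phase=(21,13,16,22) vs β=15 → FL=W FR=S RL=W RR=W
t=22: phase=(23,15,18,0) vs β=15 → FL=W FR=W RL=W RR=S
t=33: phase=(10,2,5,11) vs β=15 → FL=S FR=S RL=S RR=S
t=34: phase=(11,3,6,12) vs β=15 → FL=S FR=S RL=S RR=S

t=1: FL=S FR=W RL=W RR=S
t=3: FL=S FR=W RL=W RR=S
t=17: FL=W FR=S RL=S RR=W
t=19: FL=W FR=S RL=W RR=W
t=20: FL=W FR=S RL=W RR=W
t=22: FL=W FR=W RL=W RR=S
t=33: FL=S FR=S RL=S RR=S
t=34: FL=S FR=S RL=S RR=S
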